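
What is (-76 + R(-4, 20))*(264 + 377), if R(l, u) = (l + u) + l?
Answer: -41024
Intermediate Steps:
R(l, u) = u + 2*l
(-76 + R(-4, 20))*(264 + 377) = (-76 + (20 + 2*(-4)))*(264 + 377) = (-76 + (20 - 8))*641 = (-76 + 12)*641 = -64*641 = -41024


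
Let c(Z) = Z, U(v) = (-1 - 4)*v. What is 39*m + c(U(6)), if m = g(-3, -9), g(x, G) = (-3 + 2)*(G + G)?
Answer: 672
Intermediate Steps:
U(v) = -5*v
g(x, G) = -2*G
m = 18 (m = -2*(-9) = 18)
39*m + c(U(6)) = 39*18 - 5*6 = 702 - 30 = 672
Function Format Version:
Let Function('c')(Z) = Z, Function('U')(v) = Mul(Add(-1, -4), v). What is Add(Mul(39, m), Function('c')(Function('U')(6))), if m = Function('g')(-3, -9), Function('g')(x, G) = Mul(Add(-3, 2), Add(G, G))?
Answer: 672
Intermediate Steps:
Function('U')(v) = Mul(-5, v)
Function('g')(x, G) = Mul(-2, G) (Function('g')(x, G) = Mul(-1, Mul(2, G)) = Mul(-2, G))
m = 18 (m = Mul(-2, -9) = 18)
Add(Mul(39, m), Function('c')(Function('U')(6))) = Add(Mul(39, 18), Mul(-5, 6)) = Add(702, -30) = 672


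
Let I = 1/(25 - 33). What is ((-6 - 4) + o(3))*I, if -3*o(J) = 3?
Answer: 11/8 ≈ 1.3750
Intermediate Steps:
o(J) = -1 (o(J) = -1/3*3 = -1)
I = -1/8 (I = 1/(-8) = -1/8 ≈ -0.12500)
((-6 - 4) + o(3))*I = ((-6 - 4) - 1)*(-1/8) = (-10 - 1)*(-1/8) = -11*(-1/8) = 11/8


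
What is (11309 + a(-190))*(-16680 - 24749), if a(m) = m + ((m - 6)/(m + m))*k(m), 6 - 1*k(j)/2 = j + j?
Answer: -45328836057/95 ≈ -4.7715e+8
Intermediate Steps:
k(j) = 12 - 4*j (k(j) = 12 - 2*(j + j) = 12 - 4*j)
a(m) = m + (-6 + m)*(12 - 4*m)/(2*m) (a(m) = m + ((m - 6)/(m + m))*(12 - 4*m) = m + ((-6 + m)/((2*m)))*(12 - 4*m) = m + ((-6 + m)*(1/(2*m)))*(12 - 4*m) = m + ((-6 + m)/(2*m))*(12 - 4*m) = m + (-6 + m)*(12 - 4*m)/(2*m))
(11309 + a(-190))*(-16680 - 24749) = (11309 + (18 - 1*(-190) - 36/(-190)))*(-16680 - 24749) = (11309 + (18 + 190 - 36*(-1/190)))*(-41429) = (11309 + (18 + 190 + 18/95))*(-41429) = (11309 + 19778/95)*(-41429) = (1094133/95)*(-41429) = -45328836057/95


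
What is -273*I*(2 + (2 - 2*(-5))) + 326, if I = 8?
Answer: -30250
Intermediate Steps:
-273*I*(2 + (2 - 2*(-5))) + 326 = -2184*(2 + (2 - 2*(-5))) + 326 = -2184*(2 + (2 + 10)) + 326 = -2184*(2 + 12) + 326 = -2184*14 + 326 = -273*112 + 326 = -30576 + 326 = -30250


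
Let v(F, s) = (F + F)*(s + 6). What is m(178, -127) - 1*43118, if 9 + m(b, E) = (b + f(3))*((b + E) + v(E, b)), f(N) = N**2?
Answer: -8773222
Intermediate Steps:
v(F, s) = 2*F*(6 + s) (v(F, s) = (2*F)*(6 + s) = 2*F*(6 + s))
m(b, E) = -9 + (9 + b)*(E + b + 2*E*(6 + b)) (m(b, E) = -9 + (b + 3**2)*((b + E) + 2*E*(6 + b)) = -9 + (b + 9)*((E + b) + 2*E*(6 + b)) = -9 + (9 + b)*(E + b + 2*E*(6 + b)))
m(178, -127) - 1*43118 = (-9 + 178**2 + 9*178 + 117*(-127) + 2*(-127)*178**2 + 31*(-127)*178) - 1*43118 = (-9 + 31684 + 1602 - 14859 + 2*(-127)*31684 - 700786) - 43118 = (-9 + 31684 + 1602 - 14859 - 8047736 - 700786) - 43118 = -8730104 - 43118 = -8773222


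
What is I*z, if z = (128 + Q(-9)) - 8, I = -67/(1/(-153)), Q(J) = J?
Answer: 1137861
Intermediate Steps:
I = 10251 (I = -67/(-1/153) = -67*(-153) = 10251)
z = 111 (z = (128 - 9) - 8 = 119 - 8 = 111)
I*z = 10251*111 = 1137861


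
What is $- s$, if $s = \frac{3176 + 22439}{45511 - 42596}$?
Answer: $- \frac{5123}{583} \approx -8.7873$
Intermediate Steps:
$s = \frac{5123}{583}$ ($s = \frac{25615}{2915} = 25615 \cdot \frac{1}{2915} = \frac{5123}{583} \approx 8.7873$)
$- s = \left(-1\right) \frac{5123}{583} = - \frac{5123}{583}$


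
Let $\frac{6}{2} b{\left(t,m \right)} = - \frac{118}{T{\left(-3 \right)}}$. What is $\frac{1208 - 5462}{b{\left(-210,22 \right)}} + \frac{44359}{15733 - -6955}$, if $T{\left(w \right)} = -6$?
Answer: $- \frac{866015587}{1338592} \approx -646.96$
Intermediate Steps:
$b{\left(t,m \right)} = \frac{59}{9}$ ($b{\left(t,m \right)} = \frac{\left(-118\right) \frac{1}{-6}}{3} = \frac{\left(-118\right) \left(- \frac{1}{6}\right)}{3} = \frac{1}{3} \cdot \frac{59}{3} = \frac{59}{9}$)
$\frac{1208 - 5462}{b{\left(-210,22 \right)}} + \frac{44359}{15733 - -6955} = \frac{1208 - 5462}{\frac{59}{9}} + \frac{44359}{15733 - -6955} = \left(1208 - 5462\right) \frac{9}{59} + \frac{44359}{15733 + 6955} = \left(-4254\right) \frac{9}{59} + \frac{44359}{22688} = - \frac{38286}{59} + 44359 \cdot \frac{1}{22688} = - \frac{38286}{59} + \frac{44359}{22688} = - \frac{866015587}{1338592}$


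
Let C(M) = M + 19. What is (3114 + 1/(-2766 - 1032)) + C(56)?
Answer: 12111821/3798 ≈ 3189.0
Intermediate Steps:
C(M) = 19 + M
(3114 + 1/(-2766 - 1032)) + C(56) = (3114 + 1/(-2766 - 1032)) + (19 + 56) = (3114 + 1/(-3798)) + 75 = (3114 - 1/3798) + 75 = 11826971/3798 + 75 = 12111821/3798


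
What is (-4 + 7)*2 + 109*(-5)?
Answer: -539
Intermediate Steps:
(-4 + 7)*2 + 109*(-5) = 3*2 - 545 = 6 - 545 = -539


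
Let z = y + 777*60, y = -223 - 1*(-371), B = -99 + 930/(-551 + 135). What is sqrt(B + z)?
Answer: sqrt(126186931)/52 ≈ 216.02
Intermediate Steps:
B = -21057/208 (B = -99 + 930/(-416) = -99 - 1/416*930 = -99 - 465/208 = -21057/208 ≈ -101.24)
y = 148 (y = -223 + 371 = 148)
z = 46768 (z = 148 + 777*60 = 148 + 46620 = 46768)
sqrt(B + z) = sqrt(-21057/208 + 46768) = sqrt(9706687/208) = sqrt(126186931)/52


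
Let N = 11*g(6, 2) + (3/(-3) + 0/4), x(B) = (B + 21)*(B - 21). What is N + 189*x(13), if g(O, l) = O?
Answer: -51343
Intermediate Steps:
x(B) = (-21 + B)*(21 + B) (x(B) = (21 + B)*(-21 + B) = (-21 + B)*(21 + B))
N = 65 (N = 11*6 + (3/(-3) + 0/4) = 66 + (3*(-⅓) + 0*(¼)) = 66 + (-1 + 0) = 66 - 1 = 65)
N + 189*x(13) = 65 + 189*(-441 + 13²) = 65 + 189*(-441 + 169) = 65 + 189*(-272) = 65 - 51408 = -51343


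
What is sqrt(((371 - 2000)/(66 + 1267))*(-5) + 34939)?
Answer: 2*sqrt(15523395514)/1333 ≈ 186.94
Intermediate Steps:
sqrt(((371 - 2000)/(66 + 1267))*(-5) + 34939) = sqrt(-1629/1333*(-5) + 34939) = sqrt(8145/1333 + 34939) = sqrt(46581832/1333) = 2*sqrt(15523395514)/1333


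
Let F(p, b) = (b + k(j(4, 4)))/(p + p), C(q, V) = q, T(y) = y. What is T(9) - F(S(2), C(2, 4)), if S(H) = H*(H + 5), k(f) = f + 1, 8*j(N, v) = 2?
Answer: 995/112 ≈ 8.8839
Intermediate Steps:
j(N, v) = ¼ (j(N, v) = (⅛)*2 = ¼)
k(f) = 1 + f
S(H) = H*(5 + H)
F(p, b) = (5/4 + b)/(2*p) (F(p, b) = (b + (1 + ¼))/(p + p) = (b + 5/4)/((2*p)) = (5/4 + b)*(1/(2*p)) = (5/4 + b)/(2*p))
T(9) - F(S(2), C(2, 4)) = 9 - (5 + 4*2)/(8*(2*(5 + 2))) = 9 - (5 + 8)/(8*(2*7)) = 9 - 13/(8*14) = 9 - 1*13/112 = 9 - 13/112 = 995/112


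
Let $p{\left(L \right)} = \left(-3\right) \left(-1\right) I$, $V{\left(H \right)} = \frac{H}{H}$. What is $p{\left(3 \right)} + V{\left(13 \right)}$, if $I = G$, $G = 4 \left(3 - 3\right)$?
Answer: $1$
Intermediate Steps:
$G = 0$ ($G = 4 \cdot 0 = 0$)
$I = 0$
$V{\left(H \right)} = 1$
$p{\left(L \right)} = 0$ ($p{\left(L \right)} = \left(-3\right) \left(-1\right) 0 = 3 \cdot 0 = 0$)
$p{\left(3 \right)} + V{\left(13 \right)} = 0 + 1 = 1$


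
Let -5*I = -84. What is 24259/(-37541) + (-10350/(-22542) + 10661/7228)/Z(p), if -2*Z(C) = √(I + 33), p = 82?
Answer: -24259/37541 - 4040129*√1245/260067054 ≈ -1.1943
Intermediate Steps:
I = 84/5 (I = -⅕*(-84) = 84/5 ≈ 16.800)
Z(C) = -√1245/10 (Z(C) = -√(84/5 + 33)/2 = -√1245/10)
24259/(-37541) + (-10350/(-22542) + 10661/7228)/Z(p) = 24259/(-37541) + (-10350/(-22542) + 10661/7228)/((-√1245/10)) = 24259*(-1/37541) + (-10350*(-1/22542) + 10661*(1/7228))*(-2*√1245/249) = -24259/37541 + (1725/3757 + 10661/7228)*(-2*√1245/249) = -24259/37541 + 4040129*(-2*√1245/249)/2088892 = -24259/37541 - 4040129*√1245/260067054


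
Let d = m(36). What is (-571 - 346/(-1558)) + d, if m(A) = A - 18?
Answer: -430614/779 ≈ -552.78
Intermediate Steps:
m(A) = -18 + A
d = 18 (d = -18 + 36 = 18)
(-571 - 346/(-1558)) + d = (-571 - 346/(-1558)) + 18 = (-571 - 346*(-1)/1558) + 18 = (-571 - 1*(-173/779)) + 18 = (-571 + 173/779) + 18 = -444636/779 + 18 = -430614/779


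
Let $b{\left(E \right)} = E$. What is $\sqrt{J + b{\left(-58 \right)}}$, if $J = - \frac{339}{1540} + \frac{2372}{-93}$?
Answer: $\frac{i \sqrt{429343734435}}{71610} \approx 9.1502 i$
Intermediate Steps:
$J = - \frac{3684407}{143220}$ ($J = \left(-339\right) \frac{1}{1540} + 2372 \left(- \frac{1}{93}\right) = - \frac{339}{1540} - \frac{2372}{93} = - \frac{3684407}{143220} \approx -25.725$)
$\sqrt{J + b{\left(-58 \right)}} = \sqrt{- \frac{3684407}{143220} - 58} = \sqrt{- \frac{11991167}{143220}} = \frac{i \sqrt{429343734435}}{71610}$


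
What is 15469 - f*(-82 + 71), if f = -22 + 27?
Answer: 15524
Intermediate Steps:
f = 5
15469 - f*(-82 + 71) = 15469 - 5*(-82 + 71) = 15469 - 5*(-11) = 15469 - 1*(-55) = 15469 + 55 = 15524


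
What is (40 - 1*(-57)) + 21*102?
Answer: 2239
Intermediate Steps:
(40 - 1*(-57)) + 21*102 = (40 + 57) + 2142 = 97 + 2142 = 2239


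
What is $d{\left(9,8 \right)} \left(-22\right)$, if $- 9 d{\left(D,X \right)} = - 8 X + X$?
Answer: $- \frac{1232}{9} \approx -136.89$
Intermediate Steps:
$d{\left(D,X \right)} = \frac{7 X}{9}$ ($d{\left(D,X \right)} = - \frac{- 8 X + X}{9} = - \frac{\left(-7\right) X}{9} = \frac{7 X}{9}$)
$d{\left(9,8 \right)} \left(-22\right) = \frac{7}{9} \cdot 8 \left(-22\right) = \frac{56}{9} \left(-22\right) = - \frac{1232}{9}$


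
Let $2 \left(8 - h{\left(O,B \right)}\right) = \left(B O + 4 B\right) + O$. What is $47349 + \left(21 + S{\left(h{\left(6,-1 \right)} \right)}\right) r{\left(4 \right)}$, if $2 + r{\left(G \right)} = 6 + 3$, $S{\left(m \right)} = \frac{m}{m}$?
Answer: $47503$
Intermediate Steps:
$h{\left(O,B \right)} = 8 - 2 B - \frac{O}{2} - \frac{B O}{2}$ ($h{\left(O,B \right)} = 8 - \frac{\left(B O + 4 B\right) + O}{2} = 8 - \frac{\left(4 B + B O\right) + O}{2} = 8 - \frac{O + 4 B + B O}{2} = 8 - \left(\frac{O}{2} + 2 B + \frac{B O}{2}\right) = 8 - 2 B - \frac{O}{2} - \frac{B O}{2}$)
$S{\left(m \right)} = 1$
$r{\left(G \right)} = 7$ ($r{\left(G \right)} = -2 + \left(6 + 3\right) = -2 + 9 = 7$)
$47349 + \left(21 + S{\left(h{\left(6,-1 \right)} \right)}\right) r{\left(4 \right)} = 47349 + \left(21 + 1\right) 7 = 47349 + 22 \cdot 7 = 47349 + 154 = 47503$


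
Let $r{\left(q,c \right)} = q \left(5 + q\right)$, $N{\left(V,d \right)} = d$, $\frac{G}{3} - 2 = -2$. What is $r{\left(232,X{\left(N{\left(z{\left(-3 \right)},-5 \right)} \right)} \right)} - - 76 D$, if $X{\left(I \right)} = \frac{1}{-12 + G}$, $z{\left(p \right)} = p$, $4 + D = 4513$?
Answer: $397668$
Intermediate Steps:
$D = 4509$ ($D = -4 + 4513 = 4509$)
$G = 0$ ($G = 6 + 3 \left(-2\right) = 6 - 6 = 0$)
$X{\left(I \right)} = - \frac{1}{12}$ ($X{\left(I \right)} = \frac{1}{-12 + 0} = \frac{1}{-12} = - \frac{1}{12}$)
$r{\left(232,X{\left(N{\left(z{\left(-3 \right)},-5 \right)} \right)} \right)} - - 76 D = 232 \left(5 + 232\right) - - 76 \cdot 4509 = 232 \cdot 237 - \left(-1\right) 342684 = 54984 - -342684 = 54984 + 342684 = 397668$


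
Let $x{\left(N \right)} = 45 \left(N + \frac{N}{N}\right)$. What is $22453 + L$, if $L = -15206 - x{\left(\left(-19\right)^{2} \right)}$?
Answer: $-9043$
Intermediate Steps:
$x{\left(N \right)} = 45 + 45 N$ ($x{\left(N \right)} = 45 \left(N + 1\right) = 45 \left(1 + N\right) = 45 + 45 N$)
$L = -31496$ ($L = -15206 - \left(45 + 45 \left(-19\right)^{2}\right) = -15206 - \left(45 + 45 \cdot 361\right) = -15206 - \left(45 + 16245\right) = -15206 - 16290 = -31496$)
$22453 + L = 22453 - 31496 = -9043$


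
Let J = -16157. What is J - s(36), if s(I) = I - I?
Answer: -16157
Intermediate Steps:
s(I) = 0
J - s(36) = -16157 - 1*0 = -16157 + 0 = -16157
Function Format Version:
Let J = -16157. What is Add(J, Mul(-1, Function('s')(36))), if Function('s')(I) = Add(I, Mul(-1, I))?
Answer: -16157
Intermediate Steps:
Function('s')(I) = 0
Add(J, Mul(-1, Function('s')(36))) = Add(-16157, Mul(-1, 0)) = Add(-16157, 0) = -16157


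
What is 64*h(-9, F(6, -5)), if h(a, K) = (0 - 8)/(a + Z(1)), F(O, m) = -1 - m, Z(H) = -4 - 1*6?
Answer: 512/19 ≈ 26.947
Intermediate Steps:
Z(H) = -10 (Z(H) = -4 - 6 = -10)
h(a, K) = -8/(-10 + a) (h(a, K) = (0 - 8)/(a - 10) = -8/(-10 + a))
64*h(-9, F(6, -5)) = 64*(-8/(-10 - 9)) = 64*(-8/(-19)) = 64*(-8*(-1/19)) = 64*(8/19) = 512/19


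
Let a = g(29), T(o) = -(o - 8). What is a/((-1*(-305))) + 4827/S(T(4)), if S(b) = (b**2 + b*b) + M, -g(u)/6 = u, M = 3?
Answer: 293229/2135 ≈ 137.34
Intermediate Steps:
T(o) = 8 - o (T(o) = -(-8 + o) = 8 - o)
g(u) = -6*u
S(b) = 3 + 2*b**2 (S(b) = (b**2 + b*b) + 3 = (b**2 + b**2) + 3 = 2*b**2 + 3 = 3 + 2*b**2)
a = -174 (a = -6*29 = -174)
a/((-1*(-305))) + 4827/S(T(4)) = -174/((-1*(-305))) + 4827/(3 + 2*(8 - 1*4)**2) = -174/305 + 4827/(3 + 2*(8 - 4)**2) = -174*1/305 + 4827/(3 + 2*4**2) = -174/305 + 4827/(3 + 2*16) = -174/305 + 4827/(3 + 32) = -174/305 + 4827/35 = 293229/2135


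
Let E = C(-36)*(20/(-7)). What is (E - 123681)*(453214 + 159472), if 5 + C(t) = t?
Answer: -529940917642/7 ≈ -7.5706e+10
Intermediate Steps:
C(t) = -5 + t
E = 820/7 (E = (-5 - 36)*(20/(-7)) = -820*(-1)/7 = -41*(-20/7) = 820/7 ≈ 117.14)
(E - 123681)*(453214 + 159472) = (820/7 - 123681)*(453214 + 159472) = -864947/7*612686 = -529940917642/7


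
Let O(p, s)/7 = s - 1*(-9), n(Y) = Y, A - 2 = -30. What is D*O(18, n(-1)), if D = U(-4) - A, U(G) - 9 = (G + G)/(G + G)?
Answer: 2128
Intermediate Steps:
A = -28 (A = 2 - 30 = -28)
O(p, s) = 63 + 7*s (O(p, s) = 7*(s - 1*(-9)) = 7*(s + 9) = 7*(9 + s) = 63 + 7*s)
U(G) = 10 (U(G) = 9 + (G + G)/(G + G) = 9 + (2*G)/((2*G)) = 9 + (2*G)*(1/(2*G)) = 9 + 1 = 10)
D = 38 (D = 10 - 1*(-28) = 10 + 28 = 38)
D*O(18, n(-1)) = 38*(63 + 7*(-1)) = 38*(63 - 7) = 38*56 = 2128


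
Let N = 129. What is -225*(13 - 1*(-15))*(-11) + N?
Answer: 69429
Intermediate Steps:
-225*(13 - 1*(-15))*(-11) + N = -225*(13 - 1*(-15))*(-11) + 129 = -225*(13 + 15)*(-11) + 129 = -6300*(-11) + 129 = -225*(-308) + 129 = 69300 + 129 = 69429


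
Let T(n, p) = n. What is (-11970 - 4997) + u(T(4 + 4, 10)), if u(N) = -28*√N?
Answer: -16967 - 56*√2 ≈ -17046.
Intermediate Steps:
(-11970 - 4997) + u(T(4 + 4, 10)) = (-11970 - 4997) - 28*√(4 + 4) = -16967 - 56*√2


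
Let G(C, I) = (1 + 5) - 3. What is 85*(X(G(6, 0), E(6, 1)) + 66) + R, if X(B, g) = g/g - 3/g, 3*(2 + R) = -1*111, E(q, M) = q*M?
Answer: 11227/2 ≈ 5613.5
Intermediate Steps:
E(q, M) = M*q
R = -39 (R = -2 + (-1*111)/3 = -2 + (⅓)*(-111) = -2 - 37 = -39)
G(C, I) = 3 (G(C, I) = 6 - 3 = 3)
X(B, g) = 1 - 3/g
85*(X(G(6, 0), E(6, 1)) + 66) + R = 85*((-3 + 1*6)/((1*6)) + 66) - 39 = 85*((-3 + 6)/6 + 66) - 39 = 85*((⅙)*3 + 66) - 39 = 85*(½ + 66) - 39 = 85*(133/2) - 39 = 11305/2 - 39 = 11227/2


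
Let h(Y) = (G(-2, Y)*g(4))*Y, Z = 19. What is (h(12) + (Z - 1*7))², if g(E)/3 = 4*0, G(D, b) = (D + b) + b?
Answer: 144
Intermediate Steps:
G(D, b) = D + 2*b
g(E) = 0 (g(E) = 3*(4*0) = 3*0 = 0)
h(Y) = 0 (h(Y) = ((-2 + 2*Y)*0)*Y = 0*Y = 0)
(h(12) + (Z - 1*7))² = (0 + (19 - 1*7))² = (0 + (19 - 7))² = (0 + 12)² = 12² = 144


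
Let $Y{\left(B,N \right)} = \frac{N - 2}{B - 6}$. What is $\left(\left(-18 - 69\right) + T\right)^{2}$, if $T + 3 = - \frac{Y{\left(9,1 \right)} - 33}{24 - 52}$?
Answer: $\frac{3667225}{441} \approx 8315.7$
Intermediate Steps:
$Y{\left(B,N \right)} = \frac{-2 + N}{-6 + B}$
$T = - \frac{88}{21}$ ($T = -3 - \frac{\frac{-2 + 1}{-6 + 9} - 33}{24 - 52} = -3 - \frac{\frac{1}{3} \left(-1\right) - 33}{-28} = -3 - \left(\frac{1}{3} \left(-1\right) - 33\right) \left(- \frac{1}{28}\right) = -3 - \left(- \frac{1}{3} - 33\right) \left(- \frac{1}{28}\right) = -3 - \left(- \frac{100}{3}\right) \left(- \frac{1}{28}\right) = -3 - \frac{25}{21} = - \frac{88}{21} \approx -4.1905$)
$\left(\left(-18 - 69\right) + T\right)^{2} = \left(\left(-18 - 69\right) - \frac{88}{21}\right)^{2} = \left(-87 - \frac{88}{21}\right)^{2} = \left(- \frac{1915}{21}\right)^{2} = \frac{3667225}{441}$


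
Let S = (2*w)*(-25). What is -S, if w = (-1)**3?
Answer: -50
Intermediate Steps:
w = -1
S = 50 (S = (2*(-1))*(-25) = -2*(-25) = 50)
-S = -1*50 = -50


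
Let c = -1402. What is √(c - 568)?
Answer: I*√1970 ≈ 44.385*I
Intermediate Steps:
√(c - 568) = √(-1402 - 568) = √(-1970) = I*√1970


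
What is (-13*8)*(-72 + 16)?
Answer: 5824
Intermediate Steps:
(-13*8)*(-72 + 16) = -104*(-56) = 5824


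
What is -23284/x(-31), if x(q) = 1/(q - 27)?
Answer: 1350472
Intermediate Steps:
x(q) = 1/(-27 + q)
-23284/x(-31) = -23284/(1/(-27 - 31)) = -23284/(1/(-58)) = -23284/(-1/58) = -23284*(-58) = 1350472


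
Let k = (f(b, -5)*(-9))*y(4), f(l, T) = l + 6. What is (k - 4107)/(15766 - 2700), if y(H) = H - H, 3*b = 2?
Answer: -4107/13066 ≈ -0.31433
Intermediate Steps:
b = ⅔ (b = (⅓)*2 = ⅔ ≈ 0.66667)
f(l, T) = 6 + l
y(H) = 0
k = 0 (k = ((6 + ⅔)*(-9))*0 = ((20/3)*(-9))*0 = -60*0 = 0)
(k - 4107)/(15766 - 2700) = (0 - 4107)/(15766 - 2700) = -4107/13066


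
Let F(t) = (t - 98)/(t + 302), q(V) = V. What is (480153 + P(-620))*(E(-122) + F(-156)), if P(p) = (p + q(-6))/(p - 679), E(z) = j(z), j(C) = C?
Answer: -25726288111/433 ≈ -5.9414e+7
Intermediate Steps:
E(z) = z
P(p) = (-6 + p)/(-679 + p) (P(p) = (p - 6)/(p - 679) = (-6 + p)/(-679 + p))
F(t) = (-98 + t)/(302 + t)
(480153 + P(-620))*(E(-122) + F(-156)) = (480153 + (-6 - 620)/(-679 - 620))*(-122 + (-98 - 156)/(302 - 156)) = (480153 - 626/(-1299))*(-122 - 254/146) = (480153 - 1/1299*(-626))*(-122 + (1/146)*(-254)) = (480153 + 626/1299)*(-122 - 127/73) = (623719373/1299)*(-9033/73) = -25726288111/433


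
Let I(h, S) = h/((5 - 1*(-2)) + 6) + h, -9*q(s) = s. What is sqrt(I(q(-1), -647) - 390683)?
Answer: I*sqrt(594228661)/39 ≈ 625.05*I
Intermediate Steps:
q(s) = -s/9
I(h, S) = 14*h/13 (I(h, S) = h/((5 + 2) + 6) + h = h/(7 + 6) + h = h/13 + h = 14*h/13)
sqrt(I(q(-1), -647) - 390683) = sqrt(14*(-1/9*(-1))/13 - 390683) = sqrt((14/13)*(1/9) - 390683) = sqrt(14/117 - 390683) = sqrt(-45709897/117) = I*sqrt(594228661)/39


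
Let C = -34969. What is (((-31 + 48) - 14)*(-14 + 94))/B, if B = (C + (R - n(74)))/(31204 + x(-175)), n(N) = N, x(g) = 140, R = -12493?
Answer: -470160/2971 ≈ -158.25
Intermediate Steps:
B = -2971/1959 (B = (-34969 + (-12493 - 1*74))/(31204 + 140) = (-34969 + (-12493 - 74))/31344 = (-34969 - 12567)*(1/31344) = -47536*1/31344 = -2971/1959 ≈ -1.5166)
(((-31 + 48) - 14)*(-14 + 94))/B = (((-31 + 48) - 14)*(-14 + 94))/(-2971/1959) = ((17 - 14)*80)*(-1959/2971) = (3*80)*(-1959/2971) = 240*(-1959/2971) = -470160/2971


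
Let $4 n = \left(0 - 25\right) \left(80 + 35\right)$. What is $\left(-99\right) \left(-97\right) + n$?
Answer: $\frac{35537}{4} \approx 8884.3$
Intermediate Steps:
$n = - \frac{2875}{4}$ ($n = \frac{\left(0 - 25\right) \left(80 + 35\right)}{4} = \frac{\left(-25\right) 115}{4} = \frac{1}{4} \left(-2875\right) = - \frac{2875}{4} \approx -718.75$)
$\left(-99\right) \left(-97\right) + n = \left(-99\right) \left(-97\right) - \frac{2875}{4} = 9603 - \frac{2875}{4} = \frac{35537}{4}$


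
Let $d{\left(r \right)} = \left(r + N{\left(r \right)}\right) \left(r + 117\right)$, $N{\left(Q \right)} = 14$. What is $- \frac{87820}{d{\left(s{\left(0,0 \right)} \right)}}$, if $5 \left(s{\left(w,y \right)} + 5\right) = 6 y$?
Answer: $- \frac{21955}{252} \approx -87.123$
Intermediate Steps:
$s{\left(w,y \right)} = -5 + \frac{6 y}{5}$
$d{\left(r \right)} = \left(14 + r\right) \left(117 + r\right)$ ($d{\left(r \right)} = \left(r + 14\right) \left(r + 117\right) = \left(14 + r\right) \left(117 + r\right)$)
$- \frac{87820}{d{\left(s{\left(0,0 \right)} \right)}} = - \frac{87820}{1638 + \left(-5 + \frac{6}{5} \cdot 0\right)^{2} + 131 \left(-5 + \frac{6}{5} \cdot 0\right)} = - \frac{87820}{1638 + \left(-5 + 0\right)^{2} + 131 \left(-5 + 0\right)} = - \frac{87820}{1638 + \left(-5\right)^{2} + 131 \left(-5\right)} = - \frac{87820}{1638 + 25 - 655} = - \frac{87820}{1008} = \left(-87820\right) \frac{1}{1008} = - \frac{21955}{252}$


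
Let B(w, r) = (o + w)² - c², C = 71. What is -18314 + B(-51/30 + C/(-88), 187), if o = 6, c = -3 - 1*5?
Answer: -3555618431/193600 ≈ -18366.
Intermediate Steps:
c = -8 (c = -3 - 5 = -8)
B(w, r) = -64 + (6 + w)² (B(w, r) = (6 + w)² - 1*(-8)² = (6 + w)² - 1*64 = (6 + w)² - 64 = -64 + (6 + w)²)
-18314 + B(-51/30 + C/(-88), 187) = -18314 + (-64 + (6 + (-51/30 + 71/(-88)))²) = -18314 + (-64 + (6 + (-51*1/30 + 71*(-1/88)))²) = -18314 + (-64 + (6 + (-17/10 - 71/88))²) = -18314 + (-64 + (6 - 1103/440)²) = -18314 + (-64 + (1537/440)²) = -18314 + (-64 + 2362369/193600) = -18314 - 10028031/193600 = -3555618431/193600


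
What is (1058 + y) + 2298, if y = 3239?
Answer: 6595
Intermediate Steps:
(1058 + y) + 2298 = (1058 + 3239) + 2298 = 4297 + 2298 = 6595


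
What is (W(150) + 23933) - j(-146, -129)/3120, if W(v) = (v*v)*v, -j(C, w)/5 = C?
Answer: 1060467023/312 ≈ 3.3989e+6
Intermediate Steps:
j(C, w) = -5*C
W(v) = v**3 (W(v) = v**2*v = v**3)
(W(150) + 23933) - j(-146, -129)/3120 = (150**3 + 23933) - (-5*(-146))/3120 = (3375000 + 23933) - 730/3120 = 3398933 - 1*73/312 = 3398933 - 73/312 = 1060467023/312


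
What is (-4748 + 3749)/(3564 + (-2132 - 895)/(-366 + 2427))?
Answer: -686313/2447459 ≈ -0.28042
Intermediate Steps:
(-4748 + 3749)/(3564 + (-2132 - 895)/(-366 + 2427)) = -999/(3564 - 3027/2061) = -999/(3564 - 3027*1/2061) = -999/(3564 - 1009/687) = -999/2447459/687 = -999*687/2447459 = -686313/2447459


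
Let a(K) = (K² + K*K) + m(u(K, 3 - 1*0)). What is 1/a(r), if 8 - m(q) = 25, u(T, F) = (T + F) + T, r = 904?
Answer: 1/1634415 ≈ 6.1184e-7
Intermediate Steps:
u(T, F) = F + 2*T (u(T, F) = (F + T) + T = F + 2*T)
m(q) = -17 (m(q) = 8 - 1*25 = 8 - 25 = -17)
a(K) = -17 + 2*K² (a(K) = (K² + K*K) - 17 = (K² + K²) - 17 = 2*K² - 17 = -17 + 2*K²)
1/a(r) = 1/(-17 + 2*904²) = 1/(-17 + 2*817216) = 1/(-17 + 1634432) = 1/1634415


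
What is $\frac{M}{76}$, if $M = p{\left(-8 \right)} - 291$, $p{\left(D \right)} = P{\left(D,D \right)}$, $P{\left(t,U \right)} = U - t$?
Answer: $- \frac{291}{76} \approx -3.8289$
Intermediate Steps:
$p{\left(D \right)} = 0$ ($p{\left(D \right)} = D - D = 0$)
$M = -291$ ($M = 0 - 291 = -291$)
$\frac{M}{76} = - \frac{291}{76}$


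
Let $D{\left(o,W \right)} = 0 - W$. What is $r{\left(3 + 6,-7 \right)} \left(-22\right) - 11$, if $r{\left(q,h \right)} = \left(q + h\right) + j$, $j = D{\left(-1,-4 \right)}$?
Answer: $-143$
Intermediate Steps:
$D{\left(o,W \right)} = - W$
$j = 4$ ($j = \left(-1\right) \left(-4\right) = 4$)
$r{\left(q,h \right)} = 4 + h + q$ ($r{\left(q,h \right)} = \left(q + h\right) + 4 = \left(h + q\right) + 4 = 4 + h + q$)
$r{\left(3 + 6,-7 \right)} \left(-22\right) - 11 = \left(4 - 7 + \left(3 + 6\right)\right) \left(-22\right) - 11 = \left(4 - 7 + 9\right) \left(-22\right) - 11 = 6 \left(-22\right) - 11 = -132 - 11 = -143$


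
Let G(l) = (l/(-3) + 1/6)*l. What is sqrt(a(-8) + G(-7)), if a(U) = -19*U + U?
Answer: sqrt(506)/2 ≈ 11.247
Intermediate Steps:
G(l) = l*(1/6 - l/3) (G(l) = (l*(-1/3) + 1*(1/6))*l = (-l/3 + 1/6)*l = (1/6 - l/3)*l = l*(1/6 - l/3))
a(U) = -18*U
sqrt(a(-8) + G(-7)) = sqrt(-18*(-8) + (1/6)*(-7)*(1 - 2*(-7))) = sqrt(144 + (1/6)*(-7)*(1 + 14)) = sqrt(144 + (1/6)*(-7)*15) = sqrt(144 - 35/2) = sqrt(253/2) = sqrt(506)/2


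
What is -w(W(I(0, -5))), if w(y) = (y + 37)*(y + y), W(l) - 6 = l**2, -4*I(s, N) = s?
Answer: -516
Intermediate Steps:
I(s, N) = -s/4
W(l) = 6 + l**2
w(y) = 2*y*(37 + y) (w(y) = (37 + y)*(2*y) = 2*y*(37 + y))
-w(W(I(0, -5))) = -2*(6 + (-1/4*0)**2)*(37 + (6 + (-1/4*0)**2)) = -2*(6 + 0**2)*(37 + (6 + 0**2)) = -2*(6 + 0)*(37 + (6 + 0)) = -2*6*(37 + 6) = -2*6*43 = -1*516 = -516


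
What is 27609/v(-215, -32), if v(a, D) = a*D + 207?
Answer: 27609/7087 ≈ 3.8957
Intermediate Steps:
v(a, D) = 207 + D*a (v(a, D) = D*a + 207 = 207 + D*a)
27609/v(-215, -32) = 27609/(207 - 32*(-215)) = 27609/(207 + 6880) = 27609/7087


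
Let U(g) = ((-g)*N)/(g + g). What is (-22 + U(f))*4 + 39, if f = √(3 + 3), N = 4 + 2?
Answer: -61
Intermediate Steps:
N = 6
f = √6 ≈ 2.4495
U(g) = -3 (U(g) = (-g*6)/(g + g) = (-6*g)/((2*g)) = (-6*g)*(1/(2*g)) = -3)
(-22 + U(f))*4 + 39 = (-22 - 3)*4 + 39 = -25*4 + 39 = -100 + 39 = -61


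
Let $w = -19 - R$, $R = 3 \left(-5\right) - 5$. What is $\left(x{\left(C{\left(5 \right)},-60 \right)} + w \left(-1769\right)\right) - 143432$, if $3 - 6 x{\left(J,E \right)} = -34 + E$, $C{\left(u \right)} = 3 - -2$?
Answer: $- \frac{871109}{6} \approx -1.4518 \cdot 10^{5}$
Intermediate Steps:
$C{\left(u \right)} = 5$ ($C{\left(u \right)} = 3 + 2 = 5$)
$x{\left(J,E \right)} = \frac{37}{6} - \frac{E}{6}$ ($x{\left(J,E \right)} = \frac{1}{2} - \frac{-34 + E}{6} = \frac{1}{2} - \left(- \frac{17}{3} + \frac{E}{6}\right) = \frac{37}{6} - \frac{E}{6}$)
$R = -20$ ($R = -15 - 5 = -20$)
$w = 1$ ($w = -19 - -20 = -19 + 20 = 1$)
$\left(x{\left(C{\left(5 \right)},-60 \right)} + w \left(-1769\right)\right) - 143432 = \left(\left(\frac{37}{6} - -10\right) + 1 \left(-1769\right)\right) - 143432 = \left(\left(\frac{37}{6} + 10\right) - 1769\right) - 143432 = \left(\frac{97}{6} - 1769\right) - 143432 = - \frac{10517}{6} - 143432 = - \frac{871109}{6}$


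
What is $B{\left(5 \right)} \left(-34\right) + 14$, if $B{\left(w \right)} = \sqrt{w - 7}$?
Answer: $14 - 34 i \sqrt{2} \approx 14.0 - 48.083 i$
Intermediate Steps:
$B{\left(w \right)} = \sqrt{-7 + w}$
$B{\left(5 \right)} \left(-34\right) + 14 = \sqrt{-7 + 5} \left(-34\right) + 14 = \sqrt{-2} \left(-34\right) + 14 = i \sqrt{2} \left(-34\right) + 14 = - 34 i \sqrt{2} + 14 = 14 - 34 i \sqrt{2}$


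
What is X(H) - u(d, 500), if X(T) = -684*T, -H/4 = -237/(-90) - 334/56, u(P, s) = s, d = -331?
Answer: -336472/35 ≈ -9613.5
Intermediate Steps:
H = 1399/105 (H = -4*(-237/(-90) - 334/56) = -4*(-237*(-1/90) - 334*1/56) = -4*(79/30 - 167/28) = -4*(-1399/420) = 1399/105 ≈ 13.324)
X(H) - u(d, 500) = -684*1399/105 - 1*500 = -318972/35 - 500 = -336472/35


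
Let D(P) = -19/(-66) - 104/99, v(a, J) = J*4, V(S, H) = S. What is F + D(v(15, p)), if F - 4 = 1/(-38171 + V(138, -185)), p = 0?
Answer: 24378955/7530534 ≈ 3.2373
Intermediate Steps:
v(a, J) = 4*J
D(P) = -151/198 (D(P) = -19*(-1/66) - 104*1/99 = 19/66 - 104/99 = -151/198)
F = 152131/38033 (F = 4 + 1/(-38171 + 138) = 4 + 1/(-38033) = 4 - 1/38033 = 152131/38033 ≈ 4.0000)
F + D(v(15, p)) = 152131/38033 - 151/198 = 24378955/7530534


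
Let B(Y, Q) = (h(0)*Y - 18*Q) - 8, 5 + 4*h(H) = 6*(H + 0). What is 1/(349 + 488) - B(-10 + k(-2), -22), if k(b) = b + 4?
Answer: -333125/837 ≈ -398.00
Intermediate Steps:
k(b) = 4 + b
h(H) = -5/4 + 3*H/2 (h(H) = -5/4 + (6*(H + 0))/4 = -5/4 + (6*H)/4 = -5/4 + 3*H/2)
B(Y, Q) = -8 - 18*Q - 5*Y/4 (B(Y, Q) = ((-5/4 + (3/2)*0)*Y - 18*Q) - 8 = ((-5/4 + 0)*Y - 18*Q) - 8 = (-5*Y/4 - 18*Q) - 8 = (-18*Q - 5*Y/4) - 8 = -8 - 18*Q - 5*Y/4)
1/(349 + 488) - B(-10 + k(-2), -22) = 1/(349 + 488) - (-8 - 18*(-22) - 5*(-10 + (4 - 2))/4) = 1/837 - (-8 + 396 - 5*(-10 + 2)/4) = 1/837 - (-8 + 396 - 5/4*(-8)) = 1/837 - (-8 + 396 + 10) = 1/837 - 1*398 = 1/837 - 398 = -333125/837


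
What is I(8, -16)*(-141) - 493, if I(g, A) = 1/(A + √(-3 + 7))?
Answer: -6761/14 ≈ -482.93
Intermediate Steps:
I(g, A) = 1/(2 + A) (I(g, A) = 1/(A + √4) = 1/(A + 2) = 1/(2 + A))
I(8, -16)*(-141) - 493 = -141/(2 - 16) - 493 = -141/(-14) - 493 = -1/14*(-141) - 493 = 141/14 - 493 = -6761/14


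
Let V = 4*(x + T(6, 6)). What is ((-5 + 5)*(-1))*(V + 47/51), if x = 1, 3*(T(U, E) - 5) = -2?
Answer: 0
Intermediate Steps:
T(U, E) = 13/3 (T(U, E) = 5 + (⅓)*(-2) = 5 - ⅔ = 13/3)
V = 64/3 (V = 4*(1 + 13/3) = 4*(16/3) = 64/3 ≈ 21.333)
((-5 + 5)*(-1))*(V + 47/51) = ((-5 + 5)*(-1))*(64/3 + 47/51) = (0*(-1))*(64/3 + 47*(1/51)) = 0*(64/3 + 47/51) = 0*(1135/51) = 0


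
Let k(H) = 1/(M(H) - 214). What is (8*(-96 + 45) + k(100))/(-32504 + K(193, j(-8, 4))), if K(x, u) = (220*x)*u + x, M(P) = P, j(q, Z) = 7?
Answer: -46513/30199626 ≈ -0.0015402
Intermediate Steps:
K(x, u) = x + 220*u*x (K(x, u) = 220*u*x + x = x + 220*u*x)
k(H) = 1/(-214 + H) (k(H) = 1/(H - 214) = 1/(-214 + H))
(8*(-96 + 45) + k(100))/(-32504 + K(193, j(-8, 4))) = (8*(-96 + 45) + 1/(-214 + 100))/(-32504 + 193*(1 + 220*7)) = (8*(-51) + 1/(-114))/(-32504 + 193*(1 + 1540)) = (-408 - 1/114)/(-32504 + 193*1541) = -46513/(114*(-32504 + 297413)) = -46513/114/264909 = -46513/114*1/264909 = -46513/30199626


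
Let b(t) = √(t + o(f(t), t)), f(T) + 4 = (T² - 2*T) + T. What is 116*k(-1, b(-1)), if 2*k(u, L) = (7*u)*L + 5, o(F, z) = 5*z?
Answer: 290 - 406*I*√6 ≈ 290.0 - 994.49*I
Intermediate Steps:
f(T) = -4 + T² - T (f(T) = -4 + ((T² - 2*T) + T) = -4 + (T² - T) = -4 + T² - T)
b(t) = √6*√t (b(t) = √(t + 5*t) = √(6*t) = √6*√t)
k(u, L) = 5/2 + 7*L*u/2 (k(u, L) = ((7*u)*L + 5)/2 = (7*L*u + 5)/2 = (5 + 7*L*u)/2 = 5/2 + 7*L*u/2)
116*k(-1, b(-1)) = 116*(5/2 + (7/2)*(√6*√(-1))*(-1)) = 116*(5/2 + (7/2)*(√6*I)*(-1)) = 116*(5/2 + (7/2)*(I*√6)*(-1)) = 116*(5/2 - 7*I*√6/2) = 290 - 406*I*√6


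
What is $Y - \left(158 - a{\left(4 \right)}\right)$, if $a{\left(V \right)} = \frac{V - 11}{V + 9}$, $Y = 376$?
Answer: $\frac{2827}{13} \approx 217.46$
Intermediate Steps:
$a{\left(V \right)} = \frac{-11 + V}{9 + V}$
$Y - \left(158 - a{\left(4 \right)}\right) = 376 - \left(158 - \frac{-11 + 4}{9 + 4}\right) = 376 - \left(158 - \frac{1}{13} \left(-7\right)\right) = 376 - \left(158 - - \frac{7}{13}\right) = 376 - \left(158 + \frac{7}{13}\right) = 376 - \frac{2061}{13} = \frac{2827}{13}$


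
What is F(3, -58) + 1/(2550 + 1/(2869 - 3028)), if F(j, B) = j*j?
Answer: 3649200/405449 ≈ 9.0004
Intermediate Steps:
F(j, B) = j²
F(3, -58) + 1/(2550 + 1/(2869 - 3028)) = 3² + 1/(2550 + 1/(2869 - 3028)) = 9 + 1/(2550 + 1/(-159)) = 9 + 1/(2550 - 1/159) = 9 + 1/(405449/159) = 9 + 159/405449 = 3649200/405449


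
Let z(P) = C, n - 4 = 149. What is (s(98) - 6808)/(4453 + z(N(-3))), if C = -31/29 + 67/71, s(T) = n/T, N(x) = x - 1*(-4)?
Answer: -1373416829/898509962 ≈ -1.5285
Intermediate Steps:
N(x) = 4 + x (N(x) = x + 4 = 4 + x)
n = 153 (n = 4 + 149 = 153)
s(T) = 153/T
C = -258/2059 (C = -31*1/29 + 67*(1/71) = -31/29 + 67/71 = -258/2059 ≈ -0.12530)
z(P) = -258/2059
(s(98) - 6808)/(4453 + z(N(-3))) = (153/98 - 6808)/(4453 - 258/2059) = (153*(1/98) - 6808)/(9168469/2059) = (153/98 - 6808)*(2059/9168469) = -667031/98*2059/9168469 = -1373416829/898509962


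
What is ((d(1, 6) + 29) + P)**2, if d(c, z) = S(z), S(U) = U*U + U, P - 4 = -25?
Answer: 2500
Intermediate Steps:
P = -21 (P = 4 - 25 = -21)
S(U) = U + U**2 (S(U) = U**2 + U = U + U**2)
d(c, z) = z*(1 + z)
((d(1, 6) + 29) + P)**2 = ((6*(1 + 6) + 29) - 21)**2 = ((6*7 + 29) - 21)**2 = ((42 + 29) - 21)**2 = (71 - 21)**2 = 50**2 = 2500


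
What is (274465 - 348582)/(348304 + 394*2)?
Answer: -74117/349092 ≈ -0.21231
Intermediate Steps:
(274465 - 348582)/(348304 + 394*2) = -74117/(348304 + 788) = -74117/349092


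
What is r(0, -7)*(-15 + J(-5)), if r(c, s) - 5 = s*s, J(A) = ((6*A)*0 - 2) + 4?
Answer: -702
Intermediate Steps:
J(A) = 2 (J(A) = (0 - 2) + 4 = -2 + 4 = 2)
r(c, s) = 5 + s**2 (r(c, s) = 5 + s*s = 5 + s**2)
r(0, -7)*(-15 + J(-5)) = (5 + (-7)**2)*(-15 + 2) = (5 + 49)*(-13) = 54*(-13) = -702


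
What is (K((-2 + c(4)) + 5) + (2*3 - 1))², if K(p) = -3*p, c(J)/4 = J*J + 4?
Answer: 59536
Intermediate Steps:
c(J) = 16 + 4*J² (c(J) = 4*(J*J + 4) = 4*(J² + 4) = 4*(4 + J²) = 16 + 4*J²)
(K((-2 + c(4)) + 5) + (2*3 - 1))² = (-3*((-2 + (16 + 4*4²)) + 5) + (2*3 - 1))² = (-3*((-2 + (16 + 4*16)) + 5) + (6 - 1))² = (-3*((-2 + (16 + 64)) + 5) + 5)² = (-3*((-2 + 80) + 5) + 5)² = (-3*(78 + 5) + 5)² = (-3*83 + 5)² = (-249 + 5)² = (-244)² = 59536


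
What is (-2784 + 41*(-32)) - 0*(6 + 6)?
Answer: -4096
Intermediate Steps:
(-2784 + 41*(-32)) - 0*(6 + 6) = (-2784 - 1312) - 0*12 = -4096 - 107*0 = -4096 + 0 = -4096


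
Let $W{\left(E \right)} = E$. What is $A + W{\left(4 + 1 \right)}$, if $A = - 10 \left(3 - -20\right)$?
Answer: $-225$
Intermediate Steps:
$A = -230$ ($A = - 10 \left(3 + 20\right) = \left(-10\right) 23 = -230$)
$A + W{\left(4 + 1 \right)} = -230 + \left(4 + 1\right) = -230 + 5 = -225$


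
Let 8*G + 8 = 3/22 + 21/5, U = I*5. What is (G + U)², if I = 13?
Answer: 3225899209/774400 ≈ 4165.7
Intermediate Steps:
U = 65 (U = 13*5 = 65)
G = -403/880 (G = -1 + (3/22 + 21/5)/8 = -1 + (⅛)*(477/110) = -1 + 477/880 = -403/880 ≈ -0.45795)
(G + U)² = (-403/880 + 65)² = (56797/880)² = 3225899209/774400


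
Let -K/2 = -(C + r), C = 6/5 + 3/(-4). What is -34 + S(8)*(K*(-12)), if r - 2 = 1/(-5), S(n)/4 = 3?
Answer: -682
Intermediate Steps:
S(n) = 12 (S(n) = 4*3 = 12)
r = 9/5 (r = 2 + 1/(-5) = 2 - ⅕ = 9/5 ≈ 1.8000)
C = 9/20 (C = 6*(⅕) + 3*(-¼) = 6/5 - ¾ = 9/20 ≈ 0.45000)
K = 9/2 (K = -(-2)*(9/20 + 9/5) = -(-2)*9/4 = -2*(-9/4) = 9/2 ≈ 4.5000)
-34 + S(8)*(K*(-12)) = -34 + 12*((9/2)*(-12)) = -34 + 12*(-54) = -34 - 648 = -682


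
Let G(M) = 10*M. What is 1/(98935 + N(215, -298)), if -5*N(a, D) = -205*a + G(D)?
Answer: 1/108346 ≈ 9.2297e-6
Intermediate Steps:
N(a, D) = -2*D + 41*a (N(a, D) = -(-205*a + 10*D)/5 = -2*D + 41*a)
1/(98935 + N(215, -298)) = 1/(98935 + (-2*(-298) + 41*215)) = 1/(98935 + (596 + 8815)) = 1/(98935 + 9411) = 1/108346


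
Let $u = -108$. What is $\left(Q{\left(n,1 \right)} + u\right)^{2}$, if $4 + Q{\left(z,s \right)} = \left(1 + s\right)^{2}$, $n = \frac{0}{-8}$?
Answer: $11664$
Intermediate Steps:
$n = 0$ ($n = 0 \left(- \frac{1}{8}\right) = 0$)
$Q{\left(z,s \right)} = -4 + \left(1 + s\right)^{2}$
$\left(Q{\left(n,1 \right)} + u\right)^{2} = \left(\left(-4 + \left(1 + 1\right)^{2}\right) - 108\right)^{2} = \left(\left(-4 + 2^{2}\right) - 108\right)^{2} = \left(\left(-4 + 4\right) - 108\right)^{2} = \left(0 - 108\right)^{2} = \left(-108\right)^{2} = 11664$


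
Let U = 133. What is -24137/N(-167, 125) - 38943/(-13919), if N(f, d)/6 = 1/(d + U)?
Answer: -14446365886/13919 ≈ -1.0379e+6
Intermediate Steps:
N(f, d) = 6/(133 + d) (N(f, d) = 6/(d + 133) = 6/(133 + d))
-24137/N(-167, 125) - 38943/(-13919) = -24137/(6/(133 + 125)) - 38943/(-13919) = -24137/(6/258) - 38943*(-1/13919) = -24137/(6*(1/258)) + 38943/13919 = -24137/1/43 + 38943/13919 = -24137*43 + 38943/13919 = -1037891 + 38943/13919 = -14446365886/13919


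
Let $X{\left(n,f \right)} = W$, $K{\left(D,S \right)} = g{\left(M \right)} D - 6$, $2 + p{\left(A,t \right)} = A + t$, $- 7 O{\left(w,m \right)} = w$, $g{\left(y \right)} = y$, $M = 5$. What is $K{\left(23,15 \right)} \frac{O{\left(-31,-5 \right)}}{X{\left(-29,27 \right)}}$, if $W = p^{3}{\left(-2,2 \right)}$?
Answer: $- \frac{3379}{56} \approx -60.339$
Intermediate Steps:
$O{\left(w,m \right)} = - \frac{w}{7}$
$p{\left(A,t \right)} = -2 + A + t$ ($p{\left(A,t \right)} = -2 + \left(A + t\right) = -2 + A + t$)
$K{\left(D,S \right)} = -6 + 5 D$ ($K{\left(D,S \right)} = 5 D - 6 = -6 + 5 D$)
$W = -8$ ($W = \left(-2 - 2 + 2\right)^{3} = \left(-2\right)^{3} = -8$)
$X{\left(n,f \right)} = -8$
$K{\left(23,15 \right)} \frac{O{\left(-31,-5 \right)}}{X{\left(-29,27 \right)}} = \left(-6 + 5 \cdot 23\right) \frac{\left(- \frac{1}{7}\right) \left(-31\right)}{-8} = \left(-6 + 115\right) \frac{31}{7} \left(- \frac{1}{8}\right) = 109 \left(- \frac{31}{56}\right) = - \frac{3379}{56}$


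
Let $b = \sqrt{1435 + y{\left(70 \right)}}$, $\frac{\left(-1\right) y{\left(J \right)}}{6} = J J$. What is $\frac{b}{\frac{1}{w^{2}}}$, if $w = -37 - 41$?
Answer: $6084 i \sqrt{27965} \approx 1.0174 \cdot 10^{6} i$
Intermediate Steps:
$w = -78$
$y{\left(J \right)} = - 6 J^{2}$ ($y{\left(J \right)} = - 6 J J = - 6 J^{2}$)
$b = i \sqrt{27965}$ ($b = \sqrt{1435 - 6 \cdot 70^{2}} = \sqrt{1435 - 29400} = \sqrt{-27965} = i \sqrt{27965} \approx 167.23 i$)
$\frac{b}{\frac{1}{w^{2}}} = \frac{i \sqrt{27965}}{\frac{1}{\left(-78\right)^{2}}} = \frac{i \sqrt{27965}}{\frac{1}{6084}} = i \sqrt{27965} \frac{1}{\frac{1}{6084}} = i \sqrt{27965} \cdot 6084 = 6084 i \sqrt{27965}$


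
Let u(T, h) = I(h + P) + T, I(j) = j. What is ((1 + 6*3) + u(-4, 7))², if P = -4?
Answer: 324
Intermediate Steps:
u(T, h) = -4 + T + h (u(T, h) = (h - 4) + T = (-4 + h) + T = -4 + T + h)
((1 + 6*3) + u(-4, 7))² = ((1 + 6*3) + (-4 - 4 + 7))² = ((1 + 18) - 1)² = (19 - 1)² = 18² = 324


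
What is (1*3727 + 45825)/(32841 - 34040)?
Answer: -49552/1199 ≈ -41.328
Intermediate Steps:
(1*3727 + 45825)/(32841 - 34040) = (3727 + 45825)/(-1199) = 49552*(-1/1199) = -49552/1199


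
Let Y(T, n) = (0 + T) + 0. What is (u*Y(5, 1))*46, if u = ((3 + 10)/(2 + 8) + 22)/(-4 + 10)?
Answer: 5359/6 ≈ 893.17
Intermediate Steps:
Y(T, n) = T (Y(T, n) = T + 0 = T)
u = 233/60 (u = (13/10 + 22)/6 = (13*(⅒) + 22)*(⅙) = (13/10 + 22)*(⅙) = (233/10)*(⅙) = 233/60 ≈ 3.8833)
(u*Y(5, 1))*46 = ((233/60)*5)*46 = (233/12)*46 = 5359/6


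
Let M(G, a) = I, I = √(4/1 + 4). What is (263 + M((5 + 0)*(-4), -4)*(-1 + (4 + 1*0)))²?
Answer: 69241 + 3156*√2 ≈ 73704.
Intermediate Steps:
I = 2*√2 (I = √(4*1 + 4) = √(4 + 4) = √8 = 2*√2 ≈ 2.8284)
M(G, a) = 2*√2
(263 + M((5 + 0)*(-4), -4)*(-1 + (4 + 1*0)))² = (263 + (2*√2)*(-1 + (4 + 1*0)))² = (263 + (2*√2)*(-1 + (4 + 0)))² = (263 + (2*√2)*(-1 + 4))² = (263 + (2*√2)*3)² = (263 + 6*√2)²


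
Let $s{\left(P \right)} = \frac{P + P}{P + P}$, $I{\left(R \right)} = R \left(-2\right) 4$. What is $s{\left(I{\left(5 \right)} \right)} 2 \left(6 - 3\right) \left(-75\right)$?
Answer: $-450$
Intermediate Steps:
$I{\left(R \right)} = - 8 R$ ($I{\left(R \right)} = - 2 R 4 = - 8 R$)
$s{\left(P \right)} = 1$ ($s{\left(P \right)} = \frac{2 P}{2 P} = 2 P \frac{1}{2 P} = 1$)
$s{\left(I{\left(5 \right)} \right)} 2 \left(6 - 3\right) \left(-75\right) = 1 \cdot 2 \left(6 - 3\right) \left(-75\right) = 1 \cdot 2 \cdot 3 \left(-75\right) = 1 \cdot 6 \left(-75\right) = 6 \left(-75\right) = -450$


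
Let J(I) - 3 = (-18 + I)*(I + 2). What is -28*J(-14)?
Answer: -10836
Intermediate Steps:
J(I) = 3 + (-18 + I)*(2 + I) (J(I) = 3 + (-18 + I)*(I + 2) = 3 + (-18 + I)*(2 + I))
-28*J(-14) = -28*(-33 + (-14)**2 - 16*(-14)) = -28*(-33 + 196 + 224) = -28*387 = -10836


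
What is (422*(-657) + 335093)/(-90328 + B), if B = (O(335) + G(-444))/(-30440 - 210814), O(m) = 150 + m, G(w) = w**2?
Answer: -13953890106/21792188933 ≈ -0.64032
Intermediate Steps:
B = -197621/241254 (B = ((150 + 335) + (-444)**2)/(-30440 - 210814) = (485 + 197136)/(-241254) = 197621*(-1/241254) = -197621/241254 ≈ -0.81914)
(422*(-657) + 335093)/(-90328 + B) = (422*(-657) + 335093)/(-90328 - 197621/241254) = (-277254 + 335093)/(-21792188933/241254) = 57839*(-241254/21792188933) = -13953890106/21792188933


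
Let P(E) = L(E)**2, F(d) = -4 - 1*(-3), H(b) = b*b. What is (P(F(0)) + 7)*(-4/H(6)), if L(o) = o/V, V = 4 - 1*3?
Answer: -8/9 ≈ -0.88889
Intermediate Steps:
H(b) = b**2
V = 1 (V = 4 - 3 = 1)
L(o) = o (L(o) = o/1 = o*1 = o)
F(d) = -1 (F(d) = -4 + 3 = -1)
P(E) = E**2
(P(F(0)) + 7)*(-4/H(6)) = ((-1)**2 + 7)*(-4/(6**2)) = (1 + 7)*(-4/36) = 8*(-4*1/36) = 8*(-1/9) = -8/9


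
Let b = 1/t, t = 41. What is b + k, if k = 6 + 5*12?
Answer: 2707/41 ≈ 66.024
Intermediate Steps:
b = 1/41 ≈ 0.024390
k = 66 (k = 6 + 60 = 66)
b + k = 1/41 + 66 = 2707/41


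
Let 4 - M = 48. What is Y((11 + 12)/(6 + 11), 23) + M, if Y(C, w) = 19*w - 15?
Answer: 378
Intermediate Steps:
Y(C, w) = -15 + 19*w
M = -44 (M = 4 - 1*48 = 4 - 48 = -44)
Y((11 + 12)/(6 + 11), 23) + M = (-15 + 19*23) - 44 = (-15 + 437) - 44 = 422 - 44 = 378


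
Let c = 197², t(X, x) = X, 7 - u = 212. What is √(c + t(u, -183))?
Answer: 2*√9651 ≈ 196.48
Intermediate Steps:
u = -205 (u = 7 - 1*212 = 7 - 212 = -205)
c = 38809
√(c + t(u, -183)) = √(38809 - 205) = √38604 = 2*√9651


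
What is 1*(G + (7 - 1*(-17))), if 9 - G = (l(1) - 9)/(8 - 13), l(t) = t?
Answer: 157/5 ≈ 31.400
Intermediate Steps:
G = 37/5 (G = 9 - (1 - 9)/(8 - 13) = 9 - (-8)/(-5) = 9 - (-8)*(-1)/5 = 9 - 1*8/5 = 9 - 8/5 = 37/5 ≈ 7.4000)
1*(G + (7 - 1*(-17))) = 1*(37/5 + (7 - 1*(-17))) = 1*(37/5 + (7 + 17)) = 1*(37/5 + 24) = 1*(157/5) = 157/5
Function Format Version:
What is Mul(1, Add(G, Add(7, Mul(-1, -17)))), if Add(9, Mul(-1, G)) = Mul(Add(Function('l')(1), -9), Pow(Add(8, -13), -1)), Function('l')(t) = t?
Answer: Rational(157, 5) ≈ 31.400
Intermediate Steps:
G = Rational(37, 5) (G = Add(9, Mul(-1, Mul(Add(1, -9), Pow(Add(8, -13), -1)))) = Add(9, Mul(-1, Mul(-8, Pow(-5, -1)))) = Add(9, Mul(-1, Mul(-8, Rational(-1, 5)))) = Add(9, Mul(-1, Rational(8, 5))) = Add(9, Rational(-8, 5)) = Rational(37, 5) ≈ 7.4000)
Mul(1, Add(G, Add(7, Mul(-1, -17)))) = Mul(1, Add(Rational(37, 5), Add(7, Mul(-1, -17)))) = Mul(1, Add(Rational(37, 5), Add(7, 17))) = Mul(1, Add(Rational(37, 5), 24)) = Mul(1, Rational(157, 5)) = Rational(157, 5)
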